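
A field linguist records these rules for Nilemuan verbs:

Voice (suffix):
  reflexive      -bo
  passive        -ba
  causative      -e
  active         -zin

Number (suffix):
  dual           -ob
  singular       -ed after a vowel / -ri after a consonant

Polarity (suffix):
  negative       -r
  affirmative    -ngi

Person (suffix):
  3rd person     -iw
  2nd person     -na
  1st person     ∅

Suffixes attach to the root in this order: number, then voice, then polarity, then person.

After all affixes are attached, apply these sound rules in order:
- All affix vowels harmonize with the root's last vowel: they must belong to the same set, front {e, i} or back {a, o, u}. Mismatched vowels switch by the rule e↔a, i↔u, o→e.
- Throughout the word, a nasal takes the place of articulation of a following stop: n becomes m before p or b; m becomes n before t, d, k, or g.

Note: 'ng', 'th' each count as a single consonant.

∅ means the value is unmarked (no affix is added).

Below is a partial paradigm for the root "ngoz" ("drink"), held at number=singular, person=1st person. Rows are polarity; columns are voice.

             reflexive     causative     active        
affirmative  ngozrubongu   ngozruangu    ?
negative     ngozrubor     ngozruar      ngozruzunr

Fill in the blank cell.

Attach number singular -ri (after consonant 'z') → ngozri.
Attach voice active -zin → ngozrizin.
Attach polarity affirmative -ngi → ngozrizinngi.
person = 1st person: zero marking, form stays ngozrizinngi.
Apply vowel harmony: ngozrizinngi → ngozruzunngu.
Nasal assimilation: no change.

ngozruzunngu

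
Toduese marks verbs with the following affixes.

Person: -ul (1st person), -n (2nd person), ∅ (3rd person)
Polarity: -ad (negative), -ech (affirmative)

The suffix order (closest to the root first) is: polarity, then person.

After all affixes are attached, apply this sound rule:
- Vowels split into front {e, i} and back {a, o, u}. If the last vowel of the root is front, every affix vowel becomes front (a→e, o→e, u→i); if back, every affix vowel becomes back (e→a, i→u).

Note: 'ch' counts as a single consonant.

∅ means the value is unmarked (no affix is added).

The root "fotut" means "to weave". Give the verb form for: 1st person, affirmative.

fotutachul

Attach polarity affirmative -ech → fotutech.
Attach person 1st person -ul → fotutechul.
Apply vowel harmony: fotutechul → fotutachul.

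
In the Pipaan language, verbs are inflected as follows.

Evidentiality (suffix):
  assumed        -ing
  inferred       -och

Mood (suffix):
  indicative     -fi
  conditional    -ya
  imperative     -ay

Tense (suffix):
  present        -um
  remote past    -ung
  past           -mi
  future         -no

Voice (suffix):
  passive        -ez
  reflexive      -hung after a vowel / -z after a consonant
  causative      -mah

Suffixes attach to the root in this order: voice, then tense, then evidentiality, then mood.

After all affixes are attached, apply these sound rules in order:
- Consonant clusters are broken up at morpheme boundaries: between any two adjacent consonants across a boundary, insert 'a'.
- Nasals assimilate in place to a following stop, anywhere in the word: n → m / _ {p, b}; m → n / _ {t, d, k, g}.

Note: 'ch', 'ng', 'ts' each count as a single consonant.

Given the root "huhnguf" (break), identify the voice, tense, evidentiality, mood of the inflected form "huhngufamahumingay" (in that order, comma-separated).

causative, present, assumed, imperative

Segment: huhnguf-mah-um-ing-ay.
voice: -mah → causative.
tense: -um → present.
evidentiality: -ing → assumed.
mood: -ay → imperative.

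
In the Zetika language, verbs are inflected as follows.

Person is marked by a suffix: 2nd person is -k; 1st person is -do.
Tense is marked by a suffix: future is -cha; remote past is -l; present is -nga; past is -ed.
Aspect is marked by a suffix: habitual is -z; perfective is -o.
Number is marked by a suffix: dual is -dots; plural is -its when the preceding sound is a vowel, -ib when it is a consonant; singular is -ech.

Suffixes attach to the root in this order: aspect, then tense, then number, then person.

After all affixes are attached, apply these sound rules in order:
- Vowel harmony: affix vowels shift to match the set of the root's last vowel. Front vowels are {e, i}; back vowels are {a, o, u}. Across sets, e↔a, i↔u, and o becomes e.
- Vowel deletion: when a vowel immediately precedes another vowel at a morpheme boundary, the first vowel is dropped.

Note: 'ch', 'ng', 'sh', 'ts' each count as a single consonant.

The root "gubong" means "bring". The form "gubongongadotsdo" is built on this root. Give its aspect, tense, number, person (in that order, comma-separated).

Segment: gubong-o-nga-dots-do.
aspect: -o → perfective.
tense: -nga → present.
number: -dots → dual.
person: -do → 1st person.

perfective, present, dual, 1st person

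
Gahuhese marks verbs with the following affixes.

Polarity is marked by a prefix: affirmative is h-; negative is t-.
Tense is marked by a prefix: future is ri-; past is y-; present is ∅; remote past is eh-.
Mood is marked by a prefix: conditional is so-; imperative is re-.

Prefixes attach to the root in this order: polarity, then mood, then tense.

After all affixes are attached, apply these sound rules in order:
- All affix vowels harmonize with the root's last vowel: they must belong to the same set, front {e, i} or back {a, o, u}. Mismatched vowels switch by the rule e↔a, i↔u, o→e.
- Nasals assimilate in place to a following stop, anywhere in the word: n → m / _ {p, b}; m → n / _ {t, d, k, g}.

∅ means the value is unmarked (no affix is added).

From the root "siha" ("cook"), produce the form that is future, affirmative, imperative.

rurahsiha

Attach polarity affirmative h- → hsiha.
Attach mood imperative re- → rehsiha.
Attach tense future ri- → rirehsiha.
Apply vowel harmony: rirehsiha → rurahsiha.
Nasal assimilation: no change.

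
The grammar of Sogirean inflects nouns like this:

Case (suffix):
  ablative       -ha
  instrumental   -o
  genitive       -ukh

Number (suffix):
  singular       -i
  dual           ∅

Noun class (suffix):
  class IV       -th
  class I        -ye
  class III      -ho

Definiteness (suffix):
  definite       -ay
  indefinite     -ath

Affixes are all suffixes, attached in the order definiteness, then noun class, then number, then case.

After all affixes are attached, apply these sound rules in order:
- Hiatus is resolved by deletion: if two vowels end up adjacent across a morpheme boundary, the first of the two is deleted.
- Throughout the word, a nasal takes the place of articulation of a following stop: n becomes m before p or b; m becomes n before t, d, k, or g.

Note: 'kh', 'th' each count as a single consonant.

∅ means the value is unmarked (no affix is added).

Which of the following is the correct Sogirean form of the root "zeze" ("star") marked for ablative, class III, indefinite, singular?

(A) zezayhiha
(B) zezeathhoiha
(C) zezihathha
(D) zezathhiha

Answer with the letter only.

Attach definiteness indefinite -ath → zezeath.
Attach noun class class III -ho → zezeathho.
Attach number singular -i → zezeathhoi.
Attach case ablative -ha → zezeathhoiha.
Apply vowel deletion: zezeathhoiha → zezathhiha.
Nasal assimilation: no change.
So the correct form is zezathhiha, option (D).
(B) zezeathhoiha is wrong: it fails to apply the sound rule(s).
(C) zezihathha is wrong: it has the affixes in the wrong order.
(A) zezayhiha is wrong: it uses definite instead of indefinite for definiteness.

D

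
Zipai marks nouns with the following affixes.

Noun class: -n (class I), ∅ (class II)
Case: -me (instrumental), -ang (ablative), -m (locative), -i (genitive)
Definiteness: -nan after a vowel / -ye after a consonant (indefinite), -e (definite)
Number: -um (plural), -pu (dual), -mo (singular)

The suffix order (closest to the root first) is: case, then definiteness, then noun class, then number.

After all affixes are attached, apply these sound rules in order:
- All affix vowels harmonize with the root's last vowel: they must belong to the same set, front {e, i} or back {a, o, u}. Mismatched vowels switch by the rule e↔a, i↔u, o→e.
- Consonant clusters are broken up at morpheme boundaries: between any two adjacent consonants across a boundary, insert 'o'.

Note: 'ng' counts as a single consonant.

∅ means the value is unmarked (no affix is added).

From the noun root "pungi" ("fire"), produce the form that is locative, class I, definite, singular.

Attach case locative -m → pungim.
Attach definiteness definite -e → pungime.
Attach noun class class I -n → pungimen.
Attach number singular -mo → pungimenmo.
Apply vowel harmony: pungimenmo → pungimenme.
Apply epenthesis: pungimenme → pungimenome.

pungimenome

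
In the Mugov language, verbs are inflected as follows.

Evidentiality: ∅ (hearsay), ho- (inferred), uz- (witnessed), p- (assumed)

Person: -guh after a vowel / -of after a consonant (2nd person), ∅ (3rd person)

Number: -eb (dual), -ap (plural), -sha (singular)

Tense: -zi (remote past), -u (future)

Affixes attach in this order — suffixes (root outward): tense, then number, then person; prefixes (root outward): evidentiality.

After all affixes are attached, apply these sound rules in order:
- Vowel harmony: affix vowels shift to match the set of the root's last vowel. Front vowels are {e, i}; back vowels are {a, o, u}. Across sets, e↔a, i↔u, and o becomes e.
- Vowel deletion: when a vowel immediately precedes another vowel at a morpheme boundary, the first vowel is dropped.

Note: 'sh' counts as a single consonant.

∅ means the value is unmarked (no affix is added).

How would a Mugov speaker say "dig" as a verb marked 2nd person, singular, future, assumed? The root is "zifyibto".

pzifyibtushaguh

Attach tense future -u → zifyibtou.
Attach number singular -sha → zifyibtousha.
Attach evidentiality assumed p- → pzifyibtousha.
Attach person 2nd person -guh (after vowel 'a') → pzifyibtoushaguh.
Vowel harmony: no change.
Apply vowel deletion: pzifyibtoushaguh → pzifyibtushaguh.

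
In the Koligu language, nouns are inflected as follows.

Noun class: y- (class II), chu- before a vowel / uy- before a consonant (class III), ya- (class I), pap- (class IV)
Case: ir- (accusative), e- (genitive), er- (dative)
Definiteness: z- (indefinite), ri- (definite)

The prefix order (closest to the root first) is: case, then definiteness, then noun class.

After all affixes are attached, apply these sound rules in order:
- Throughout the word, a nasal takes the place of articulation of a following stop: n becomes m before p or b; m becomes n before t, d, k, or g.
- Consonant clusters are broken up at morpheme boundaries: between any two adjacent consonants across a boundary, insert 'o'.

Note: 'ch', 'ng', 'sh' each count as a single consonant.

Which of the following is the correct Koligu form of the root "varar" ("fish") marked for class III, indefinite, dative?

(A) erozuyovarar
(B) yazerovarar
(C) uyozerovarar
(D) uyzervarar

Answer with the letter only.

C

Attach case dative er- → ervarar.
Attach definiteness indefinite z- → zervarar.
Attach noun class class III uy- (before consonant 'z') → uyzervarar.
Nasal assimilation: no change.
Apply epenthesis: uyzervarar → uyozerovarar.
So the correct form is uyozerovarar, option (C).
(A) erozuyovarar is wrong: it has the affixes in the wrong order.
(D) uyzervarar is wrong: it fails to apply the sound rule(s).
(B) yazerovarar is wrong: it uses class I instead of class III for noun class.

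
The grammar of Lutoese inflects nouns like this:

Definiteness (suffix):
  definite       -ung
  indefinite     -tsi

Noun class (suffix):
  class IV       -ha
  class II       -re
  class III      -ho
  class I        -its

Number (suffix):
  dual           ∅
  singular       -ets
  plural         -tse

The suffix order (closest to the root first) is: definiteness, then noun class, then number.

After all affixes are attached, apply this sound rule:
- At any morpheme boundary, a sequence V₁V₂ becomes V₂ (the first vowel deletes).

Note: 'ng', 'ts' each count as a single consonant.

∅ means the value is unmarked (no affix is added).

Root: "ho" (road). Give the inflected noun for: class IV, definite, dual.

Attach definiteness definite -ung → houng.
Attach noun class class IV -ha → houngha.
number = dual: zero marking, form stays houngha.
Apply vowel deletion: houngha → hungha.

hungha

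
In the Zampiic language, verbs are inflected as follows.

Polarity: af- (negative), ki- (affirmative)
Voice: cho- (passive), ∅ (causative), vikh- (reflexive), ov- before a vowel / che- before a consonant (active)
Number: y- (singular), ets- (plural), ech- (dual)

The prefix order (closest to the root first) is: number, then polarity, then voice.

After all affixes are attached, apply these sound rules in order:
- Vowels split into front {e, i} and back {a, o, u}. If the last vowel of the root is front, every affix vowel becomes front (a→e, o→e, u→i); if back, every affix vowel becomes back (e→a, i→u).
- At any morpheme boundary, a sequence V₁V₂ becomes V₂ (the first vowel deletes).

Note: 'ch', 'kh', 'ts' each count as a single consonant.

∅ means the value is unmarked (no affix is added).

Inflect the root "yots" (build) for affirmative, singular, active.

chakuyyots

Attach number singular y- → yyots.
Attach polarity affirmative ki- → kiyyots.
Attach voice active che- (before consonant 'k') → chekiyyots.
Apply vowel harmony: chekiyyots → chakuyyots.
Vowel deletion: no change.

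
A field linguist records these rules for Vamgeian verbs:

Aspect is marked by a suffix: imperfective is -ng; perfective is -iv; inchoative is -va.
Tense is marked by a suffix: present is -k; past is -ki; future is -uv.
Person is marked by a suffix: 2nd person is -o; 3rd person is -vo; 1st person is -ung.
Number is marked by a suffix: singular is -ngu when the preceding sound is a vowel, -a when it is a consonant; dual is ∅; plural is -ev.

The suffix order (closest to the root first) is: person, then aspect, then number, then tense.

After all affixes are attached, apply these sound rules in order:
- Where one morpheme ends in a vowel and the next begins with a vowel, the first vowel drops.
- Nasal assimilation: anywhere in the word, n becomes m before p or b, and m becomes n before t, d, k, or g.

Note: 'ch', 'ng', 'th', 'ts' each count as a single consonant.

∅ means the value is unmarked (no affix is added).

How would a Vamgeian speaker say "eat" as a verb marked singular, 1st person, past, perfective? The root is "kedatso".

Attach person 1st person -ung → kedatsoung.
Attach aspect perfective -iv → kedatsoungiv.
Attach number singular -a (after consonant 'v') → kedatsoungiva.
Attach tense past -ki → kedatsoungivaki.
Apply vowel deletion: kedatsoungivaki → kedatsungivaki.
Nasal assimilation: no change.

kedatsungivaki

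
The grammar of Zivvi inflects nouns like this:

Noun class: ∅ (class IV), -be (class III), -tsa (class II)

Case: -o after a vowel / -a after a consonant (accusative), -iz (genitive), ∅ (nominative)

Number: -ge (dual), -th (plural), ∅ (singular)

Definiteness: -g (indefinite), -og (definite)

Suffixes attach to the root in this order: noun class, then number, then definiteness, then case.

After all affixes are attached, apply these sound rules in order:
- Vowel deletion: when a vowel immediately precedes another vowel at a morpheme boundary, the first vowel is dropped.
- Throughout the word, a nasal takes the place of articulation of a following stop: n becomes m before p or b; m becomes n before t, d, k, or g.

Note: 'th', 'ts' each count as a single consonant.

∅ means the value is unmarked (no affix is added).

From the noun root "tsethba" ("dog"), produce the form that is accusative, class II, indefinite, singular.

tsethbatsaga

Attach noun class class II -tsa → tsethbatsa.
number = singular: zero marking, form stays tsethbatsa.
Attach definiteness indefinite -g → tsethbatsag.
Attach case accusative -a (after consonant 'g') → tsethbatsaga.
Vowel deletion: no change.
Nasal assimilation: no change.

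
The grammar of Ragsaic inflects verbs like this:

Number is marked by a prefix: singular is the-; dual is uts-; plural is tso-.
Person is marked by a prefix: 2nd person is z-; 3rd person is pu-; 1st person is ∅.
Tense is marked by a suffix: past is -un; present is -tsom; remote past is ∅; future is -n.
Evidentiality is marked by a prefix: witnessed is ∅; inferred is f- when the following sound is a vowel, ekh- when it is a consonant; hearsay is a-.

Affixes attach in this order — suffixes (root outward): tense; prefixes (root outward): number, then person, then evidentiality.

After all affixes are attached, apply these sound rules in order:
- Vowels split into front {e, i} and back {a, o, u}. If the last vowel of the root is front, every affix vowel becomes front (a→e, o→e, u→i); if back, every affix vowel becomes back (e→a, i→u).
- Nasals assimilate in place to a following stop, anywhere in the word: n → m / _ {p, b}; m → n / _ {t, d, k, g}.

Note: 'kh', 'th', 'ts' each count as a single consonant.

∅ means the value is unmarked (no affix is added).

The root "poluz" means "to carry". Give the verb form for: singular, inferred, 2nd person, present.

Attach number singular the- → thepoluz.
Attach person 2nd person z- → zthepoluz.
Attach evidentiality inferred ekh- (before consonant 'z') → ekhzthepoluz.
Attach tense present -tsom → ekhzthepoluztsom.
Apply vowel harmony: ekhzthepoluztsom → akhzthapoluztsom.
Nasal assimilation: no change.

akhzthapoluztsom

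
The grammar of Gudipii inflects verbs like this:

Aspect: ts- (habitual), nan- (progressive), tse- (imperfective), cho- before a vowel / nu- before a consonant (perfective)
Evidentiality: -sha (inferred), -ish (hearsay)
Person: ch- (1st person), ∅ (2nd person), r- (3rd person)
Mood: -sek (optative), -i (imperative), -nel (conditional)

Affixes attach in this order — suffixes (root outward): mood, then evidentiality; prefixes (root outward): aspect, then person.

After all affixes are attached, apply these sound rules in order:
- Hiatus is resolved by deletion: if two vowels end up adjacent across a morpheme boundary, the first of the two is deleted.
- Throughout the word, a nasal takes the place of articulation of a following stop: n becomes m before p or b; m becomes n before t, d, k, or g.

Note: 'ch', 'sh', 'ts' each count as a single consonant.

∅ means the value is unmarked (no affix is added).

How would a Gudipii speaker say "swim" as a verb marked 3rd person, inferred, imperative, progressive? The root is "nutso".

Attach aspect progressive nan- → nannutso.
Attach person 3rd person r- → rnannutso.
Attach mood imperative -i → rnannutsoi.
Attach evidentiality inferred -sha → rnannutsoisha.
Apply vowel deletion: rnannutsoisha → rnannutsisha.
Nasal assimilation: no change.

rnannutsisha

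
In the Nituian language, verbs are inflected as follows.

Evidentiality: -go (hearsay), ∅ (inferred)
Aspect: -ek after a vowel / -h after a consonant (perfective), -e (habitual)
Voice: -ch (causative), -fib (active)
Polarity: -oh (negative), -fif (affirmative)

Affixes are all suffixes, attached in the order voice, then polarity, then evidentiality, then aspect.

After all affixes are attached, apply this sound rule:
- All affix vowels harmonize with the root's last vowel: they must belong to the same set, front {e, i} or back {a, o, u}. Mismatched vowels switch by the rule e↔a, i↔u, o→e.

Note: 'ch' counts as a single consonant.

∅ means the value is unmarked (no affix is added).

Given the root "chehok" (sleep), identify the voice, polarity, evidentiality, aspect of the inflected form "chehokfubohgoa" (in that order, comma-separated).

Segment: chehok-fib-oh-go-e.
voice: -fib → active.
polarity: -oh → negative.
evidentiality: -go → hearsay.
aspect: -e → habitual.

active, negative, hearsay, habitual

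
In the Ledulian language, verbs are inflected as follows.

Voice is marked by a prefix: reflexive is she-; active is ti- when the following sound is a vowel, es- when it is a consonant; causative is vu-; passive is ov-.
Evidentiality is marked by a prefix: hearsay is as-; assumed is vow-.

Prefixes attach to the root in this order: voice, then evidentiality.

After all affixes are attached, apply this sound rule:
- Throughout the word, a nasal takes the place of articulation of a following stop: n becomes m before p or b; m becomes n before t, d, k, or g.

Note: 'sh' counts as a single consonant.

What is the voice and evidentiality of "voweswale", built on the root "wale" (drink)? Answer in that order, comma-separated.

active, assumed

Segment: vow-es-wale.
voice: ti/es- → active.
evidentiality: vow- → assumed.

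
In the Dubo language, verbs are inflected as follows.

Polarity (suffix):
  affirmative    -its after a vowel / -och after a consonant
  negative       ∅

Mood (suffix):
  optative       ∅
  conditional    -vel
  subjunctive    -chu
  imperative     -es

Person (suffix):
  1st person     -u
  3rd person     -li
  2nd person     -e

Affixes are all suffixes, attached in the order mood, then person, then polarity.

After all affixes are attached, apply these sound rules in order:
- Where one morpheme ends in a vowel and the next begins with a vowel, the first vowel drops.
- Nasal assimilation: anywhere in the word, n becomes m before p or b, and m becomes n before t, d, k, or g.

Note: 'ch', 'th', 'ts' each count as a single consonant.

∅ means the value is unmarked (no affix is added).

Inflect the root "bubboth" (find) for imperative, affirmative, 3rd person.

Attach mood imperative -es → bubbothes.
Attach person 3rd person -li → bubbothesli.
Attach polarity affirmative -its (after vowel 'i') → bubbothesliits.
Apply vowel deletion: bubbothesliits → bubbotheslits.
Nasal assimilation: no change.

bubbotheslits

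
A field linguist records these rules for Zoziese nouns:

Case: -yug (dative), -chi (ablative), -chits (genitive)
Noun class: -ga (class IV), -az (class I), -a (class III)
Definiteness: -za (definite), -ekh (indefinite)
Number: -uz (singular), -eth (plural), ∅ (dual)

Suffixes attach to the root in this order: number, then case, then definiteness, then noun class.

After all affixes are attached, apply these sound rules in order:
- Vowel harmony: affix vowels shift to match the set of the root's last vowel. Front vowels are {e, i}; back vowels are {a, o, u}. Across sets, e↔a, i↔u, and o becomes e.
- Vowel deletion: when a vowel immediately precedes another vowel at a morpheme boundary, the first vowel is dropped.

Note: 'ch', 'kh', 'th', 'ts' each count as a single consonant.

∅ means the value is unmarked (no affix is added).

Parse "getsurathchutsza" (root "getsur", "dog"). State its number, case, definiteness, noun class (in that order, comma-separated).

plural, genitive, definite, class III

Segment: getsur-eth-chits-za-a.
number: -eth → plural.
case: -chits → genitive.
definiteness: -za → definite.
noun class: -a → class III.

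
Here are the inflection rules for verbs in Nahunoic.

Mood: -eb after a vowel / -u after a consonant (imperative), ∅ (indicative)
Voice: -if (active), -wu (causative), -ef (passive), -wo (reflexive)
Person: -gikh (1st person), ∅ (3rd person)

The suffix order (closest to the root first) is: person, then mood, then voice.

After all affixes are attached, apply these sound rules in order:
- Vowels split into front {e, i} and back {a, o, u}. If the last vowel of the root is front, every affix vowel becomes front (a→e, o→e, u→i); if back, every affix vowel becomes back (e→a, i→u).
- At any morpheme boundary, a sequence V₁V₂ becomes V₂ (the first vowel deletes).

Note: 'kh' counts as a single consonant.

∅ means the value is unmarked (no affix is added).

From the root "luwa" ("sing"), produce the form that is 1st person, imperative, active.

Attach person 1st person -gikh → luwagikh.
Attach mood imperative -u (after consonant 'kh') → luwagikhu.
Attach voice active -if → luwagikhuif.
Apply vowel harmony: luwagikhuif → luwagukhuuf.
Apply vowel deletion: luwagukhuuf → luwagukhuf.

luwagukhuf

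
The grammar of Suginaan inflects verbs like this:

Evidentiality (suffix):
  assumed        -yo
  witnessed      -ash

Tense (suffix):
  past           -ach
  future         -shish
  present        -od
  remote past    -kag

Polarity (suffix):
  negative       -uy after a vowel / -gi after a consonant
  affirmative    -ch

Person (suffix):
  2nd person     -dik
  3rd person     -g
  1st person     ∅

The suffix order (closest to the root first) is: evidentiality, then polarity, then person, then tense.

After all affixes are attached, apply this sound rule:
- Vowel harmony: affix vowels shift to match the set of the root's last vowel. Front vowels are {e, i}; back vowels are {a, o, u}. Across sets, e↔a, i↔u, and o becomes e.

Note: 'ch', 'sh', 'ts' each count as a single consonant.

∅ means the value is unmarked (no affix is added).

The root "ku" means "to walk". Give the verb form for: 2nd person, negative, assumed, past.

Attach evidentiality assumed -yo → kuyo.
Attach polarity negative -uy (after vowel 'o') → kuyouy.
Attach person 2nd person -dik → kuyouydik.
Attach tense past -ach → kuyouydikach.
Apply vowel harmony: kuyouydikach → kuyouydukach.

kuyouydukach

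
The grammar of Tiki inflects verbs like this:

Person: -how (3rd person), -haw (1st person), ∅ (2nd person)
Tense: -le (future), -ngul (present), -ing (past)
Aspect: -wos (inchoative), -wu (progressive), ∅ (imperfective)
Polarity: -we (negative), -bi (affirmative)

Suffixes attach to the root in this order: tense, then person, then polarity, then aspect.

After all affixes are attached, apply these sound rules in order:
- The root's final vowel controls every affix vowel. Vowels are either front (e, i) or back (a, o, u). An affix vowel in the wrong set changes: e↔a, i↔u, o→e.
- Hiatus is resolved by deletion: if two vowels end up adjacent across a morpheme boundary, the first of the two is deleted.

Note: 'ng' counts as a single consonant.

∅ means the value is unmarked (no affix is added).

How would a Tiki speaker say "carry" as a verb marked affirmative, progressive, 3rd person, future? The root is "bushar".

Attach tense future -le → busharle.
Attach person 3rd person -how → busharlehow.
Attach polarity affirmative -bi → busharlehowbi.
Attach aspect progressive -wu → busharlehowbiwu.
Apply vowel harmony: busharlehowbiwu → busharlahowbuwu.
Vowel deletion: no change.

busharlahowbuwu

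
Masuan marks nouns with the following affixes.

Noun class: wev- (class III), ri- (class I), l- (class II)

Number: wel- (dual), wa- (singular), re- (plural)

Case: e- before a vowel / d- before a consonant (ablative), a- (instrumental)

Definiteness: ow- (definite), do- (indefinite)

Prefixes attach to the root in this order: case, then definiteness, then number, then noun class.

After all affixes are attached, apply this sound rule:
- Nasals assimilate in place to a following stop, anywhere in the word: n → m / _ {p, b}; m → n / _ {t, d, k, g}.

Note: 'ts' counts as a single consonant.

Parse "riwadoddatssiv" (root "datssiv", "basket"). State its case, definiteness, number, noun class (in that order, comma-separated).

ablative, indefinite, singular, class I

Segment: ri-wa-do-d-datssiv.
case: e/d- → ablative.
definiteness: do- → indefinite.
number: wa- → singular.
noun class: ri- → class I.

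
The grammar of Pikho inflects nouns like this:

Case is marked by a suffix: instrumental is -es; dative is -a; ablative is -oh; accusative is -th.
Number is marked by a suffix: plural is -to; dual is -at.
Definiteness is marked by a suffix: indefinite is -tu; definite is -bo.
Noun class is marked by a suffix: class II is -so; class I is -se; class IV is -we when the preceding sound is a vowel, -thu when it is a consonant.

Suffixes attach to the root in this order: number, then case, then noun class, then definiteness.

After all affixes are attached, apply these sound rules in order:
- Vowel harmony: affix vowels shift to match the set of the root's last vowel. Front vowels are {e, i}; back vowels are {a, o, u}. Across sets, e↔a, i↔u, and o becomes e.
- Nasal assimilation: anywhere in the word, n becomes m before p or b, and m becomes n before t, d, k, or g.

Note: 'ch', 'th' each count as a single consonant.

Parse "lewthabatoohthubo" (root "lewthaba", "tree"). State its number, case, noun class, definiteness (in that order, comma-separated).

Segment: lewthaba-to-oh-thu-bo.
number: -to → plural.
case: -oh → ablative.
noun class: -we/thu → class IV.
definiteness: -bo → definite.

plural, ablative, class IV, definite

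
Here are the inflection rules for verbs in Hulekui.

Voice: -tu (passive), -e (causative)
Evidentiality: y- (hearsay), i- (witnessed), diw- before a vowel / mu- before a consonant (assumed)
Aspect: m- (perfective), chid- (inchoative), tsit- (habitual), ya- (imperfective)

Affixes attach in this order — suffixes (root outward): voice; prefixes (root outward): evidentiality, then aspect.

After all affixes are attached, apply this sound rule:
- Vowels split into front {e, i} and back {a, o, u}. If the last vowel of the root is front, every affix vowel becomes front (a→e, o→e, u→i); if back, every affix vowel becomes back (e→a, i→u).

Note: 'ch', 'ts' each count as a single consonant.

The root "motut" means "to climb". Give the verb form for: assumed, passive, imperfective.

yamumotuttu

Attach evidentiality assumed mu- (before consonant 'm') → mumotut.
Attach aspect imperfective ya- → yamumotut.
Attach voice passive -tu → yamumotuttu.
Vowel harmony: no change.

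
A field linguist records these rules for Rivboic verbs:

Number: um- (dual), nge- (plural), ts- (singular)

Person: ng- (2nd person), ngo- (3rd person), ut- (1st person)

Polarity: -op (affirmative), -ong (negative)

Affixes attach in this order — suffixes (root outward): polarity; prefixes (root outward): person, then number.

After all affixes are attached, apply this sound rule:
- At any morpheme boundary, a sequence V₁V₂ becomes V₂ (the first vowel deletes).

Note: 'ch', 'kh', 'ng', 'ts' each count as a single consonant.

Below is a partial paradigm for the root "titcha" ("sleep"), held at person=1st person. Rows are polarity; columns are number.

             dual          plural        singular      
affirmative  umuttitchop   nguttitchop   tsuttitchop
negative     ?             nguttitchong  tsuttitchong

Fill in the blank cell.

Attach polarity negative -ong → titchaong.
Attach person 1st person ut- → uttitchaong.
Attach number dual um- → umuttitchaong.
Apply vowel deletion: umuttitchaong → umuttitchong.

umuttitchong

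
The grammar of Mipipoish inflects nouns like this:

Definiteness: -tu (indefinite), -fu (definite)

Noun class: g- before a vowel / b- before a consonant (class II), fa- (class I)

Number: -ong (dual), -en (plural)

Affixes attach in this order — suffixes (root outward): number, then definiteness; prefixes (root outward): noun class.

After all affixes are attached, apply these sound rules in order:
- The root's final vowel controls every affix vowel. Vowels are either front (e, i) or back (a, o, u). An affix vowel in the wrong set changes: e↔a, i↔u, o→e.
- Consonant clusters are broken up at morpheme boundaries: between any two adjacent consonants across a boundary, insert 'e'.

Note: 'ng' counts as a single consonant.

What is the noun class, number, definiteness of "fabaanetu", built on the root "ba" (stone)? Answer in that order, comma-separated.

class I, plural, indefinite

Segment: fa-ba-en-tu.
noun class: fa- → class I.
number: -en → plural.
definiteness: -tu → indefinite.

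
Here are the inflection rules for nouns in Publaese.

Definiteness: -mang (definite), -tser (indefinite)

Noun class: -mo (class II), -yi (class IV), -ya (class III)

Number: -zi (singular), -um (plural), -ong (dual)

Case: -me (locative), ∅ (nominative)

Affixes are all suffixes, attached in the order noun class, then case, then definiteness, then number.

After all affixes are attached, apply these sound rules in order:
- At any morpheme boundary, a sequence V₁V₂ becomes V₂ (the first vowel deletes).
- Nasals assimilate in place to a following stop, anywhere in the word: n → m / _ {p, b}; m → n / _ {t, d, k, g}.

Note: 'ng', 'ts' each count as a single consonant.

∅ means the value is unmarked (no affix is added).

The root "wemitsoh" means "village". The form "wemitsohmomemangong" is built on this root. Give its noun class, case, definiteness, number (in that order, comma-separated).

Segment: wemitsoh-mo-me-mang-ong.
noun class: -mo → class II.
case: -me → locative.
definiteness: -mang → definite.
number: -ong → dual.

class II, locative, definite, dual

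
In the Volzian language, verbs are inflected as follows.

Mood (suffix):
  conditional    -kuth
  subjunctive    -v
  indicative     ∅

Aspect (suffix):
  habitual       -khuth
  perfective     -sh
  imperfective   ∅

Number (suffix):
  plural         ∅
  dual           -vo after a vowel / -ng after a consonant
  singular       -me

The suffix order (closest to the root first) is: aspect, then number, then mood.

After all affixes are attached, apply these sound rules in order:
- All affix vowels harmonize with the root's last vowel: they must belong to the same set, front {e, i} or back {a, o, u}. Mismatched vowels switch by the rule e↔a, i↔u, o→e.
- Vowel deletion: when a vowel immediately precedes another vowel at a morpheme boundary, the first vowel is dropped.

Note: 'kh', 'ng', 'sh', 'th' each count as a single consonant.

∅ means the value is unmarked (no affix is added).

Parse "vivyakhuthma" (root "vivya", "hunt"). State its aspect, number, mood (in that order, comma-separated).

habitual, singular, indicative

Segment: vivya-khuth-me.
aspect: -khuth → habitual.
number: -me → singular.
mood: ∅ → indicative.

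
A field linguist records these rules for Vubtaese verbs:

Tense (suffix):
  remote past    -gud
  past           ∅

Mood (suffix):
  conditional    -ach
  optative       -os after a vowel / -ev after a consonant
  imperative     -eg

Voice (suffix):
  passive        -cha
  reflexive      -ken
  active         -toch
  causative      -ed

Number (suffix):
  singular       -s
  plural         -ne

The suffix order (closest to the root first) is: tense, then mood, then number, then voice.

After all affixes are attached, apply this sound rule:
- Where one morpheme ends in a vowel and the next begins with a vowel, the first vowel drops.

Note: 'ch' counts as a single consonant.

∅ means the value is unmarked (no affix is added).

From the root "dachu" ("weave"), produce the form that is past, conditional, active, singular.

dachachstoch

tense = past: zero marking, form stays dachu.
Attach mood conditional -ach → dachuach.
Attach number singular -s → dachuachs.
Attach voice active -toch → dachuachstoch.
Apply vowel deletion: dachuachstoch → dachachstoch.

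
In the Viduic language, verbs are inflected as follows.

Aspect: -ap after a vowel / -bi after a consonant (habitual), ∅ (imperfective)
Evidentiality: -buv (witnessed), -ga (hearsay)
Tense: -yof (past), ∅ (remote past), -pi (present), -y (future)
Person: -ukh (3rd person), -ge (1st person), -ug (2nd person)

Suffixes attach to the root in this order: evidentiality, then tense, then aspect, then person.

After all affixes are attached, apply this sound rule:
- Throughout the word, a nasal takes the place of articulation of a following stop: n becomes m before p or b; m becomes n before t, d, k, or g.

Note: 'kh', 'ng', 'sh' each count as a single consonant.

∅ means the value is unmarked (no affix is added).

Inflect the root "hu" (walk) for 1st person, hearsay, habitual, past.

hugayofbige

Attach evidentiality hearsay -ga → huga.
Attach tense past -yof → hugayof.
Attach aspect habitual -bi (after consonant 'f') → hugayofbi.
Attach person 1st person -ge → hugayofbige.
Nasal assimilation: no change.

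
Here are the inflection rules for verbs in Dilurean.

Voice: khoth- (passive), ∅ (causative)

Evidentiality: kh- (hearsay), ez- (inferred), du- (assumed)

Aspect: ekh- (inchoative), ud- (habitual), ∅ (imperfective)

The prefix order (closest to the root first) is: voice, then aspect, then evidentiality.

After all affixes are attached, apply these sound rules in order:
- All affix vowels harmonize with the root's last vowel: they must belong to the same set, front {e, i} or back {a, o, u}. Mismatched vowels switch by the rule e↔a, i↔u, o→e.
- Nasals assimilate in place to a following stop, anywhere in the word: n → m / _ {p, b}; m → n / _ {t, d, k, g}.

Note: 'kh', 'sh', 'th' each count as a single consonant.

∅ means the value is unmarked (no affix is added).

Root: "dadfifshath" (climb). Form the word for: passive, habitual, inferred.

Attach voice passive khoth- → khothdadfifshath.
Attach aspect habitual ud- → udkhothdadfifshath.
Attach evidentiality inferred ez- → ezudkhothdadfifshath.
Apply vowel harmony: ezudkhothdadfifshath → azudkhothdadfifshath.
Nasal assimilation: no change.

azudkhothdadfifshath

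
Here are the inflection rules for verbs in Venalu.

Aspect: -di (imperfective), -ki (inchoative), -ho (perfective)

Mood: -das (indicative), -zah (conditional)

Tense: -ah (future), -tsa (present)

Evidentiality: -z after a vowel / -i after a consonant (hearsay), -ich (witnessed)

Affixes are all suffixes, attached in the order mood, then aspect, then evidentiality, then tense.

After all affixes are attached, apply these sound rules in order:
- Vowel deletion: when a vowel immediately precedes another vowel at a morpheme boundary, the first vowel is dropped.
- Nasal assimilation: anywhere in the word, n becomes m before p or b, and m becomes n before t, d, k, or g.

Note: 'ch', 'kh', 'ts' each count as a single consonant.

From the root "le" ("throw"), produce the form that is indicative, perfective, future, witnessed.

Attach mood indicative -das → ledas.
Attach aspect perfective -ho → ledasho.
Attach evidentiality witnessed -ich → ledashoich.
Attach tense future -ah → ledashoichah.
Apply vowel deletion: ledashoichah → ledashichah.
Nasal assimilation: no change.

ledashichah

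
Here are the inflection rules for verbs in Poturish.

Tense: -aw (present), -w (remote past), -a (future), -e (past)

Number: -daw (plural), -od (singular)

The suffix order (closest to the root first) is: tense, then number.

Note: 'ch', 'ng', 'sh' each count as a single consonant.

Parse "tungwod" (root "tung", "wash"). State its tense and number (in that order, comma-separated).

Segment: tung-w-od.
tense: -w → remote past.
number: -od → singular.

remote past, singular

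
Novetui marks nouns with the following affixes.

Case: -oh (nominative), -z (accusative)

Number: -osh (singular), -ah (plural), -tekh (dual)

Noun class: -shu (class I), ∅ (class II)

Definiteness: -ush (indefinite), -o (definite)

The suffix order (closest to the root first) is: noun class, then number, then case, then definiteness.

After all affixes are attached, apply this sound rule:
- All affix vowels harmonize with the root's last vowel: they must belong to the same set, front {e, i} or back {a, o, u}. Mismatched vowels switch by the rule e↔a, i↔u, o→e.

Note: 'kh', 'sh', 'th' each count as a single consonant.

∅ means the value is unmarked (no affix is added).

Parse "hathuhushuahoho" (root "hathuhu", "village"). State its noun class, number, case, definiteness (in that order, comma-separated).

Segment: hathuhu-shu-ah-oh-o.
noun class: -shu → class I.
number: -ah → plural.
case: -oh → nominative.
definiteness: -o → definite.

class I, plural, nominative, definite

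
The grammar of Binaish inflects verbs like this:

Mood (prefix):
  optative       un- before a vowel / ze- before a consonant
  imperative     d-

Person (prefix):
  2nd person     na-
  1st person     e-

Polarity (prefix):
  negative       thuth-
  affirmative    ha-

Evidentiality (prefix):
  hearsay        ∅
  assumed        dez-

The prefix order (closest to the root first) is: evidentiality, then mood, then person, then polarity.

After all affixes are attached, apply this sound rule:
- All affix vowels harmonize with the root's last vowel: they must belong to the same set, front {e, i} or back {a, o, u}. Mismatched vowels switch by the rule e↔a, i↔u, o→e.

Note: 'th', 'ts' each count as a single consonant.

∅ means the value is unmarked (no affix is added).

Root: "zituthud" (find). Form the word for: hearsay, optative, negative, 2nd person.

thuthnazazituthud

evidentiality = hearsay: zero marking, form stays zituthud.
Attach mood optative ze- (before consonant 'z') → zezituthud.
Attach person 2nd person na- → nazezituthud.
Attach polarity negative thuth- → thuthnazezituthud.
Apply vowel harmony: thuthnazezituthud → thuthnazazituthud.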